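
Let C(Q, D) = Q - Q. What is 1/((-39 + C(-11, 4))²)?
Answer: 1/1521 ≈ 0.00065746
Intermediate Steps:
C(Q, D) = 0
1/((-39 + C(-11, 4))²) = 1/((-39 + 0)²) = 1/((-39)²) = 1/1521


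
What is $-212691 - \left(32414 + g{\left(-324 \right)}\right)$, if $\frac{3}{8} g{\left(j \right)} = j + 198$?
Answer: $-244769$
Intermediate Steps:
$g{\left(j \right)} = 528 + \frac{8 j}{3}$ ($g{\left(j \right)} = \frac{8 \left(j + 198\right)}{3} = \frac{8 \left(198 + j\right)}{3} = 528 + \frac{8 j}{3}$)
$-212691 - \left(32414 + g{\left(-324 \right)}\right) = -212691 - \left(32414 + \left(528 + \frac{8}{3} \left(-324\right)\right)\right) = -212691 - \left(32414 + \left(528 - 864\right)\right) = -212691 - \left(32414 - 336\right) = -212691 - 32078 = -244769$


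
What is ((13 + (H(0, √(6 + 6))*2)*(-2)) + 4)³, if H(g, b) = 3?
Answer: 125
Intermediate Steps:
((13 + (H(0, √(6 + 6))*2)*(-2)) + 4)³ = ((13 + (3*2)*(-2)) + 4)³ = ((13 + 6*(-2)) + 4)³ = ((13 - 12) + 4)³ = (1 + 4)³ = 5³ = 125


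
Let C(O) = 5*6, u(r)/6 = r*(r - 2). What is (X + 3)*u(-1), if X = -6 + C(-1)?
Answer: 486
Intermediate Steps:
u(r) = 6*r*(-2 + r) (u(r) = 6*(r*(r - 2)) = 6*(r*(-2 + r)) = 6*r*(-2 + r))
C(O) = 30
X = 24 (X = -6 + 30 = 24)
(X + 3)*u(-1) = (24 + 3)*(6*(-1)*(-2 - 1)) = 27*(6*(-1)*(-3)) = 27*18 = 486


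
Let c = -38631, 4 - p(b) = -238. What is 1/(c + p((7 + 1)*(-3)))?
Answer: -1/38389 ≈ -2.6049e-5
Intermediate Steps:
p(b) = 242 (p(b) = 4 - 1*(-238) = 4 + 238 = 242)
1/(c + p((7 + 1)*(-3))) = 1/(-38631 + 242) = 1/(-38389) = -1/38389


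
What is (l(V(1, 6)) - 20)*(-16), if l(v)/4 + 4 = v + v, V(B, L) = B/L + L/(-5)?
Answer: 10624/15 ≈ 708.27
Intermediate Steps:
V(B, L) = -L/5 + B/L (V(B, L) = B/L + L*(-⅕) = B/L - L/5 = -L/5 + B/L)
l(v) = -16 + 8*v (l(v) = -16 + 4*(v + v) = -16 + 4*(2*v) = -16 + 8*v)
(l(V(1, 6)) - 20)*(-16) = ((-16 + 8*(-⅕*6 + 1/6)) - 20)*(-16) = ((-16 + 8*(-6/5 + 1*(⅙))) - 20)*(-16) = ((-16 + 8*(-6/5 + ⅙)) - 20)*(-16) = ((-16 + 8*(-31/30)) - 20)*(-16) = ((-16 - 124/15) - 20)*(-16) = (-364/15 - 20)*(-16) = -664/15*(-16) = 10624/15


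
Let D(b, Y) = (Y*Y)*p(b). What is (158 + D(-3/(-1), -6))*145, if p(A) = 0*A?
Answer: 22910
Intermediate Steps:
p(A) = 0
D(b, Y) = 0 (D(b, Y) = (Y*Y)*0 = Y²*0 = 0)
(158 + D(-3/(-1), -6))*145 = (158 + 0)*145 = 158*145 = 22910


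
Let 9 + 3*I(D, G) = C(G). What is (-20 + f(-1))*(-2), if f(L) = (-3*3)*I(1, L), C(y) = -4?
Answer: -38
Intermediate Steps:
I(D, G) = -13/3 (I(D, G) = -3 + (1/3)*(-4) = -3 - 4/3 = -13/3)
f(L) = 39 (f(L) = -3*3*(-13/3) = -9*(-13/3) = 39)
(-20 + f(-1))*(-2) = (-20 + 39)*(-2) = 19*(-2) = -38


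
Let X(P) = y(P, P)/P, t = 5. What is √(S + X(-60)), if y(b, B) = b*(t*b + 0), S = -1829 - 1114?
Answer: I*√3243 ≈ 56.947*I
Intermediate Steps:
S = -2943
y(b, B) = 5*b² (y(b, B) = b*(5*b + 0) = b*(5*b) = 5*b²)
X(P) = 5*P (X(P) = (5*P²)/P = 5*P)
√(S + X(-60)) = √(-2943 + 5*(-60)) = √(-2943 - 300) = √(-3243) = I*√3243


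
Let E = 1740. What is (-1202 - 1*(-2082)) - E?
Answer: -860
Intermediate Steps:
(-1202 - 1*(-2082)) - E = (-1202 - 1*(-2082)) - 1*1740 = (-1202 + 2082) - 1740 = 880 - 1740 = -860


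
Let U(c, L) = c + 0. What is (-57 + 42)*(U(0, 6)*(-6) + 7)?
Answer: -105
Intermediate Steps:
U(c, L) = c
(-57 + 42)*(U(0, 6)*(-6) + 7) = (-57 + 42)*(0*(-6) + 7) = -15*(0 + 7) = -15*7 = -105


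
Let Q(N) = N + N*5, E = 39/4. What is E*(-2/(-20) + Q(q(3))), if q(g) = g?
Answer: 7059/40 ≈ 176.48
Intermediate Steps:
E = 39/4 (E = 39*(¼) = 39/4 ≈ 9.7500)
Q(N) = 6*N (Q(N) = N + 5*N = 6*N)
E*(-2/(-20) + Q(q(3))) = 39*(-2/(-20) + 6*3)/4 = 39*(-2*(-1/20) + 18)/4 = 39*(⅒ + 18)/4 = (39/4)*(181/10) = 7059/40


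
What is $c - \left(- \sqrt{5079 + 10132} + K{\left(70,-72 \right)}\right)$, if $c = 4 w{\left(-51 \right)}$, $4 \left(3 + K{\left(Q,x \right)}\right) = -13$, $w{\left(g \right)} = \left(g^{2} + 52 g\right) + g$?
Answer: $- \frac{1607}{4} + \sqrt{15211} \approx -278.42$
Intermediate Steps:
$w{\left(g \right)} = g^{2} + 53 g$
$K{\left(Q,x \right)} = - \frac{25}{4}$ ($K{\left(Q,x \right)} = -3 + \frac{1}{4} \left(-13\right) = -3 - \frac{13}{4} = - \frac{25}{4}$)
$c = -408$ ($c = 4 \left(- 51 \left(53 - 51\right)\right) = 4 \left(\left(-51\right) 2\right) = 4 \left(-102\right) = -408$)
$c - \left(- \sqrt{5079 + 10132} + K{\left(70,-72 \right)}\right) = -408 - \left(- \frac{25}{4} - \sqrt{5079 + 10132}\right) = -408 + \left(\sqrt{15211} + \frac{25}{4}\right) = -408 + \left(\frac{25}{4} + \sqrt{15211}\right) = - \frac{1607}{4} + \sqrt{15211}$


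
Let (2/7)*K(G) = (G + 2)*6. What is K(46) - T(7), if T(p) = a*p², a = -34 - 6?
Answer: 2968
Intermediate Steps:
a = -40
K(G) = 42 + 21*G (K(G) = 7*((G + 2)*6)/2 = 7*((2 + G)*6)/2 = 7*(12 + 6*G)/2 = 42 + 21*G)
T(p) = -40*p²
K(46) - T(7) = (42 + 21*46) - (-40)*7² = (42 + 966) - (-40)*49 = 1008 - 1*(-1960) = 1008 + 1960 = 2968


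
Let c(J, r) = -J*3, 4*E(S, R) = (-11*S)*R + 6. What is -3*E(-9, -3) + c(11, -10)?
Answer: 741/4 ≈ 185.25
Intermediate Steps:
E(S, R) = 3/2 - 11*R*S/4 (E(S, R) = ((-11*S)*R + 6)/4 = (-11*R*S + 6)/4 = (6 - 11*R*S)/4 = 3/2 - 11*R*S/4)
c(J, r) = -3*J
-3*E(-9, -3) + c(11, -10) = -3*(3/2 - 11/4*(-3)*(-9)) - 3*11 = -3*(3/2 - 297/4) - 33 = -3*(-291/4) - 33 = 873/4 - 33 = 741/4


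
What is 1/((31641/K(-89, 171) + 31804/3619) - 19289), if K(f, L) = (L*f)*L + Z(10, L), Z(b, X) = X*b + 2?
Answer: -9412067203/181466764947898 ≈ -5.1867e-5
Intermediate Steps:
Z(b, X) = 2 + X*b
K(f, L) = 2 + 10*L + f*L² (K(f, L) = (L*f)*L + (2 + L*10) = f*L² + (2 + 10*L) = 2 + 10*L + f*L²)
1/((31641/K(-89, 171) + 31804/3619) - 19289) = 1/((31641/(2 + 10*171 - 89*171²) + 31804/3619) - 19289) = 1/((31641/(2 + 1710 - 89*29241) + 31804*(1/3619)) - 19289) = 1/((31641/(2 + 1710 - 2602449) + 31804/3619) - 19289) = 1/((31641/(-2600737) + 31804/3619) - 19289) = 1/((31641*(-1/2600737) + 31804/3619) - 19289) = 1/((-31641/2600737 + 31804/3619) - 19289) = 1/(82599330769/9412067203 - 19289) = 1/(-181466764947898/9412067203) = -9412067203/181466764947898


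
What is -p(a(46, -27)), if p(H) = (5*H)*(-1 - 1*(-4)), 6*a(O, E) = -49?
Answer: 245/2 ≈ 122.50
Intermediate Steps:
a(O, E) = -49/6 (a(O, E) = (⅙)*(-49) = -49/6)
p(H) = 15*H (p(H) = (5*H)*(-1 + 4) = (5*H)*3 = 15*H)
-p(a(46, -27)) = -15*(-49)/6 = -1*(-245/2) = 245/2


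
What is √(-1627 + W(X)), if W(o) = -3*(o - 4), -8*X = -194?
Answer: I*√6751/2 ≈ 41.082*I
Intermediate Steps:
X = 97/4 (X = -⅛*(-194) = 97/4 ≈ 24.250)
W(o) = 12 - 3*o (W(o) = -3*(-4 + o) = 12 - 3*o)
√(-1627 + W(X)) = √(-1627 + (12 - 3*97/4)) = √(-1627 + (12 - 291/4)) = √(-1627 - 243/4) = √(-6751/4) = I*√6751/2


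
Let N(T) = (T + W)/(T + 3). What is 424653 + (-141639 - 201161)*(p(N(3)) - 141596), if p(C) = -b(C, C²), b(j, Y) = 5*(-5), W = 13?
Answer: 48530963453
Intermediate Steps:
b(j, Y) = -25
N(T) = (13 + T)/(3 + T) (N(T) = (T + 13)/(T + 3) = (13 + T)/(3 + T))
p(C) = 25 (p(C) = -1*(-25) = 25)
424653 + (-141639 - 201161)*(p(N(3)) - 141596) = 424653 + (-141639 - 201161)*(25 - 141596) = 424653 - 342800*(-141571) = 424653 + 48530538800 = 48530963453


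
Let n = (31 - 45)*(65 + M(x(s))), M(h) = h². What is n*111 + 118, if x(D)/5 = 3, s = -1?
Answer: -450542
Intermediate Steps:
x(D) = 15 (x(D) = 5*3 = 15)
n = -4060 (n = (31 - 45)*(65 + 15²) = -14*(65 + 225) = -14*290 = -4060)
n*111 + 118 = -4060*111 + 118 = -450660 + 118 = -450542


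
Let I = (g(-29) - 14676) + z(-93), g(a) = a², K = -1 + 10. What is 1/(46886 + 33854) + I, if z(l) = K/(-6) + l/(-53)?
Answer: -59201918657/4279220 ≈ -13835.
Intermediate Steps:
K = 9
z(l) = -3/2 - l/53 (z(l) = 9/(-6) + l/(-53) = 9*(-⅙) + l*(-1/53) = -3/2 - l/53)
I = -1466483/106 (I = ((-29)² - 14676) + (-3/2 - 1/53*(-93)) = (841 - 14676) + (-3/2 + 93/53) = -13835 + 27/106 = -1466483/106 ≈ -13835.)
1/(46886 + 33854) + I = 1/(46886 + 33854) - 1466483/106 = 1/80740 - 1466483/106 = -59201918657/4279220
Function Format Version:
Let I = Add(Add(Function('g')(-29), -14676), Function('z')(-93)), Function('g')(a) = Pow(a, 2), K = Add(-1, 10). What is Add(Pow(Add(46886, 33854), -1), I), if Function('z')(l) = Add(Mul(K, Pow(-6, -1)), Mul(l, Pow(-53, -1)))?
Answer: Rational(-59201918657, 4279220) ≈ -13835.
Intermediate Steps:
K = 9
Function('z')(l) = Add(Rational(-3, 2), Mul(Rational(-1, 53), l)) (Function('z')(l) = Add(Mul(9, Pow(-6, -1)), Mul(l, Pow(-53, -1))) = Add(Mul(9, Rational(-1, 6)), Mul(l, Rational(-1, 53))) = Add(Rational(-3, 2), Mul(Rational(-1, 53), l)))
I = Rational(-1466483, 106) (I = Add(Add(Pow(-29, 2), -14676), Add(Rational(-3, 2), Mul(Rational(-1, 53), -93))) = Add(Add(841, -14676), Add(Rational(-3, 2), Rational(93, 53))) = Add(-13835, Rational(27, 106)) = Rational(-1466483, 106) ≈ -13835.)
Add(Pow(Add(46886, 33854), -1), I) = Add(Pow(Add(46886, 33854), -1), Rational(-1466483, 106)) = Add(Pow(80740, -1), Rational(-1466483, 106)) = Add(Rational(1, 80740), Rational(-1466483, 106)) = Rational(-59201918657, 4279220)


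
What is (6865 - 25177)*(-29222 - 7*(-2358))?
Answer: 232855392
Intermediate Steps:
(6865 - 25177)*(-29222 - 7*(-2358)) = -18312*(-29222 + 16506) = -18312*(-12716) = 232855392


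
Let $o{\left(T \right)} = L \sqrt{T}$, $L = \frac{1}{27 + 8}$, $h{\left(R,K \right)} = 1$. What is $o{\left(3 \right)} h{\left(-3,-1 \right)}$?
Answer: $\frac{\sqrt{3}}{35} \approx 0.049487$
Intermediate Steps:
$L = \frac{1}{35} \approx 0.028571$
$o{\left(T \right)} = \frac{\sqrt{T}}{35}$
$o{\left(3 \right)} h{\left(-3,-1 \right)} = \frac{\sqrt{3}}{35} \cdot 1 = \frac{\sqrt{3}}{35}$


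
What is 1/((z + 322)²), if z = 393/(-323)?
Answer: 104329/10735653769 ≈ 9.7180e-6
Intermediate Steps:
z = -393/323 (z = 393*(-1/323) = -393/323 ≈ -1.2167)
1/((z + 322)²) = 1/((-393/323 + 322)²) = 1/((103613/323)²) = 1/(10735653769/104329) = 104329/10735653769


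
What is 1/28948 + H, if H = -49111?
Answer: -1421665227/28948 ≈ -49111.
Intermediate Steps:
1/28948 + H = 1/28948 - 49111 = -1421665227/28948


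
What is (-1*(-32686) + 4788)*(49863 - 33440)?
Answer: 615435502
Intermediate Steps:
(-1*(-32686) + 4788)*(49863 - 33440) = (32686 + 4788)*16423 = 37474*16423 = 615435502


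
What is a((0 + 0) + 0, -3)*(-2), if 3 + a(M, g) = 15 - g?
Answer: -30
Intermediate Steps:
a(M, g) = 12 - g (a(M, g) = -3 + (15 - g) = 12 - g)
a((0 + 0) + 0, -3)*(-2) = (12 - 1*(-3))*(-2) = (12 + 3)*(-2) = 15*(-2) = -30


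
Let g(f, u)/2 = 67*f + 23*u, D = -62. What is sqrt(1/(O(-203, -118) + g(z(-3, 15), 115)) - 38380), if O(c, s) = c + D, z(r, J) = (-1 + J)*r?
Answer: 7*I*sqrt(31644703)/201 ≈ 195.91*I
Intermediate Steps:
z(r, J) = r*(-1 + J)
g(f, u) = 46*u + 134*f (g(f, u) = 2*(67*f + 23*u) = 2*(23*u + 67*f) = 46*u + 134*f)
O(c, s) = -62 + c (O(c, s) = c - 62 = -62 + c)
sqrt(1/(O(-203, -118) + g(z(-3, 15), 115)) - 38380) = sqrt(1/((-62 - 203) + (46*115 + 134*(-3*(-1 + 15)))) - 38380) = sqrt(1/(-265 + (5290 + 134*(-3*14))) - 38380) = sqrt(1/(-265 + (5290 + 134*(-42))) - 38380) = sqrt(1/(-265 + (5290 - 5628)) - 38380) = sqrt(1/(-265 - 338) - 38380) = sqrt(1/(-603) - 38380) = sqrt(-1/603 - 38380) = sqrt(-23143141/603) = 7*I*sqrt(31644703)/201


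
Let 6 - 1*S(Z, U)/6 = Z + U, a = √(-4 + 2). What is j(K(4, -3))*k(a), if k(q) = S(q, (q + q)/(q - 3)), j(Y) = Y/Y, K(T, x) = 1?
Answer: 6*(7*√2 + 16*I)/(√2 + 3*I) ≈ 33.818 - 3.8569*I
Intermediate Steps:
j(Y) = 1
a = I*√2 (a = √(-2) = I*√2 ≈ 1.4142*I)
S(Z, U) = 36 - 6*U - 6*Z (S(Z, U) = 36 - 6*(Z + U) = 36 - 6*(U + Z) = 36 + (-6*U - 6*Z) = 36 - 6*U - 6*Z)
k(q) = 36 - 6*q - 12*q/(-3 + q) (k(q) = 36 - 6*(q + q)/(q - 3) - 6*q = 36 - 6*2*q/(-3 + q) - 6*q = 36 - 12*q/(-3 + q) - 6*q = 36 - 6*q - 12*q/(-3 + q))
j(K(4, -3))*k(a) = 1*(6*(-18 - (I*√2)² + 7*(I*√2))/(-3 + I*√2)) = 1*(6*(-18 - 1*(-2) + 7*I*√2)/(-3 + I*√2)) = 1*(6*(-18 + 2 + 7*I*√2)/(-3 + I*√2)) = 1*(6*(-16 + 7*I*√2)/(-3 + I*√2)) = 6*(-16 + 7*I*√2)/(-3 + I*√2)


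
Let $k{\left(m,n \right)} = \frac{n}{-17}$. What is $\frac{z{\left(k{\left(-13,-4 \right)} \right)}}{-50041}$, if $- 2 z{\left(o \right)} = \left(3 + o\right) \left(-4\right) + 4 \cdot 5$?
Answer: $\frac{60}{850697} \approx 7.053 \cdot 10^{-5}$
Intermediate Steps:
$k{\left(m,n \right)} = - \frac{n}{17}$ ($k{\left(m,n \right)} = n \left(- \frac{1}{17}\right) = - \frac{n}{17}$)
$z{\left(o \right)} = -4 + 2 o$ ($z{\left(o \right)} = - \frac{\left(3 + o\right) \left(-4\right) + 4 \cdot 5}{2} = - \frac{\left(-12 - 4 o\right) + 20}{2} = - \frac{8 - 4 o}{2} = -4 + 2 o$)
$\frac{z{\left(k{\left(-13,-4 \right)} \right)}}{-50041} = \frac{-4 + 2 \left(\left(- \frac{1}{17}\right) \left(-4\right)\right)}{-50041} = \left(-4 + 2 \cdot \frac{4}{17}\right) \left(- \frac{1}{50041}\right) = \left(-4 + \frac{8}{17}\right) \left(- \frac{1}{50041}\right) = \left(- \frac{60}{17}\right) \left(- \frac{1}{50041}\right) = \frac{60}{850697}$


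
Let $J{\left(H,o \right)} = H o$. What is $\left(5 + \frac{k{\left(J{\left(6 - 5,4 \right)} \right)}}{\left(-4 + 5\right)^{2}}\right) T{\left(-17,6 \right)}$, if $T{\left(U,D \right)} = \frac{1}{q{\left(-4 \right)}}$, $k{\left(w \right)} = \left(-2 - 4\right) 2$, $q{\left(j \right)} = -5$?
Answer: $\frac{7}{5} \approx 1.4$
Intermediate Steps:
$k{\left(w \right)} = -12$ ($k{\left(w \right)} = \left(-6\right) 2 = -12$)
$T{\left(U,D \right)} = - \frac{1}{5}$ ($T{\left(U,D \right)} = \frac{1}{-5} = - \frac{1}{5}$)
$\left(5 + \frac{k{\left(J{\left(6 - 5,4 \right)} \right)}}{\left(-4 + 5\right)^{2}}\right) T{\left(-17,6 \right)} = \left(5 - \frac{12}{\left(-4 + 5\right)^{2}}\right) \left(- \frac{1}{5}\right) = \left(5 - \frac{12}{1^{2}}\right) \left(- \frac{1}{5}\right) = \left(5 - \frac{12}{1}\right) \left(- \frac{1}{5}\right) = \left(5 - 12\right) \left(- \frac{1}{5}\right) = \left(-7\right) \left(- \frac{1}{5}\right) = \frac{7}{5}$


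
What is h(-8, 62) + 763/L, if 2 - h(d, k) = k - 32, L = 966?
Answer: -3755/138 ≈ -27.210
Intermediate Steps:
h(d, k) = 34 - k (h(d, k) = 2 - (k - 32) = 2 - (-32 + k) = 2 + (32 - k) = 34 - k)
h(-8, 62) + 763/L = (34 - 1*62) + 763/966 = (34 - 62) + 763*(1/966) = -28 + 109/138 = -3755/138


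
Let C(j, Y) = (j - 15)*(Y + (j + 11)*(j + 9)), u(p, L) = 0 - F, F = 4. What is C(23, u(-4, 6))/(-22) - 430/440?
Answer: -17387/44 ≈ -395.16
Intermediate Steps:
u(p, L) = -4 (u(p, L) = 0 - 1*4 = 0 - 4 = -4)
C(j, Y) = (-15 + j)*(Y + (9 + j)*(11 + j)) (C(j, Y) = (-15 + j)*(Y + (11 + j)*(9 + j)) = (-15 + j)*(Y + (9 + j)*(11 + j)))
C(23, u(-4, 6))/(-22) - 430/440 = (-1485 + 23³ - 201*23 - 15*(-4) + 5*23² - 4*23)/(-22) - 430/440 = (-1485 + 12167 - 4623 + 60 + 5*529 - 92)*(-1/22) - 430*1/440 = (-1485 + 12167 - 4623 + 60 + 2645 - 92)*(-1/22) - 43/44 = 8672*(-1/22) - 43/44 = -4336/11 - 43/44 = -17387/44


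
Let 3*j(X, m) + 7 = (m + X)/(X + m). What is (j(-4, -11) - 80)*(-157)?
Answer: 12874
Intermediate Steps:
j(X, m) = -2 (j(X, m) = -7/3 + ((m + X)/(X + m))/3 = -7/3 + ((X + m)/(X + m))/3 = -7/3 + (⅓)*1 = -7/3 + ⅓ = -2)
(j(-4, -11) - 80)*(-157) = (-2 - 80)*(-157) = -82*(-157) = 12874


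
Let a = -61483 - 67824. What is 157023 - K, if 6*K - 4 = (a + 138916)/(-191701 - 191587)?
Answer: 361108666201/2299728 ≈ 1.5702e+5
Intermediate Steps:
a = -129307
K = 1523543/2299728 (K = 2/3 + ((-129307 + 138916)/(-191701 - 191587))/6 = 2/3 + (9609/(-383288))/6 = 2/3 + (9609*(-1/383288))/6 = 2/3 + (1/6)*(-9609/383288) = 2/3 - 3203/766576 = 1523543/2299728 ≈ 0.66249)
157023 - K = 157023 - 1*1523543/2299728 = 157023 - 1523543/2299728 = 361108666201/2299728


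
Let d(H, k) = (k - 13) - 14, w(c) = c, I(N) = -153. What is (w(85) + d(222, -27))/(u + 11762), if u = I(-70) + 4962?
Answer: 31/16571 ≈ 0.0018707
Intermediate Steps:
d(H, k) = -27 + k (d(H, k) = (-13 + k) - 14 = -27 + k)
u = 4809 (u = -153 + 4962 = 4809)
(w(85) + d(222, -27))/(u + 11762) = (85 + (-27 - 27))/(4809 + 11762) = (85 - 54)/16571 = 31*(1/16571) = 31/16571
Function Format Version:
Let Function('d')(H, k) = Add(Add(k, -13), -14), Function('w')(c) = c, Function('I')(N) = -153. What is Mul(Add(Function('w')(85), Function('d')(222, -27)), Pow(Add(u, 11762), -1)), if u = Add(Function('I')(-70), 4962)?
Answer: Rational(31, 16571) ≈ 0.0018707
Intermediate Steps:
Function('d')(H, k) = Add(-27, k) (Function('d')(H, k) = Add(Add(-13, k), -14) = Add(-27, k))
u = 4809 (u = Add(-153, 4962) = 4809)
Mul(Add(Function('w')(85), Function('d')(222, -27)), Pow(Add(u, 11762), -1)) = Mul(Add(85, Add(-27, -27)), Pow(Add(4809, 11762), -1)) = Mul(Add(85, -54), Pow(16571, -1)) = Mul(31, Rational(1, 16571)) = Rational(31, 16571)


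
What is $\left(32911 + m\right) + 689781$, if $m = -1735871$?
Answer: $-1013179$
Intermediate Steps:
$\left(32911 + m\right) + 689781 = \left(32911 - 1735871\right) + 689781 = -1702960 + 689781 = -1013179$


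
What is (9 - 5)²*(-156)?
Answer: -2496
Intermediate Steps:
(9 - 5)²*(-156) = 4²*(-156) = 16*(-156) = -2496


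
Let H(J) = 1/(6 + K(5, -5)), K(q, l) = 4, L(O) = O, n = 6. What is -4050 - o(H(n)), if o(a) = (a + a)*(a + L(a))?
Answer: -101251/25 ≈ -4050.0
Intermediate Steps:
H(J) = ⅒ (H(J) = 1/(6 + 4) = 1/10 = ⅒)
o(a) = 4*a² (o(a) = (a + a)*(a + a) = (2*a)*(2*a) = 4*a²)
-4050 - o(H(n)) = -4050 - 4*(⅒)² = -4050 - 4/100 = -4050 - 1*1/25 = -4050 - 1/25 = -101251/25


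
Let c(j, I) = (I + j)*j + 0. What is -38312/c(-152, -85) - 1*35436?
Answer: -159573097/4503 ≈ -35437.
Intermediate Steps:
c(j, I) = j*(I + j) (c(j, I) = j*(I + j) + 0 = j*(I + j))
-38312/c(-152, -85) - 1*35436 = -38312*(-1/(152*(-85 - 152))) - 1*35436 = -38312/((-152*(-237))) - 35436 = -38312/36024 - 35436 = -38312*1/36024 - 35436 = -4789/4503 - 35436 = -159573097/4503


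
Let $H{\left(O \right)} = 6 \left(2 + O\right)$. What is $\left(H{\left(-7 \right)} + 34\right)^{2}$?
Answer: $16$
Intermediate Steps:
$H{\left(O \right)} = 12 + 6 O$
$\left(H{\left(-7 \right)} + 34\right)^{2} = \left(\left(12 + 6 \left(-7\right)\right) + 34\right)^{2} = \left(\left(12 - 42\right) + 34\right)^{2} = \left(-30 + 34\right)^{2} = 4^{2} = 16$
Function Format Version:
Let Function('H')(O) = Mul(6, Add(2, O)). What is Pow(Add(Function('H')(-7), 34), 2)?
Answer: 16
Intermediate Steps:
Function('H')(O) = Add(12, Mul(6, O))
Pow(Add(Function('H')(-7), 34), 2) = Pow(Add(Add(12, Mul(6, -7)), 34), 2) = Pow(Add(Add(12, -42), 34), 2) = Pow(Add(-30, 34), 2) = Pow(4, 2) = 16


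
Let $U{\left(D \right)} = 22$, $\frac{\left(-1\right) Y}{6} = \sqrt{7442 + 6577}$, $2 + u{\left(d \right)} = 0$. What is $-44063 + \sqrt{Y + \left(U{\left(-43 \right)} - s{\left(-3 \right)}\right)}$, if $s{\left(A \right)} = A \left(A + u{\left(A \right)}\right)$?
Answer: $-44063 + \sqrt{7 - 6 \sqrt{14019}} \approx -44063.0 + 26.522 i$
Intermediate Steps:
$u{\left(d \right)} = -2$ ($u{\left(d \right)} = -2 + 0 = -2$)
$s{\left(A \right)} = A \left(-2 + A\right)$ ($s{\left(A \right)} = A \left(A - 2\right) = A \left(-2 + A\right)$)
$Y = - 6 \sqrt{14019}$ ($Y = - 6 \sqrt{7442 + 6577} = - 6 \sqrt{14019} \approx -710.41$)
$-44063 + \sqrt{Y + \left(U{\left(-43 \right)} - s{\left(-3 \right)}\right)} = -44063 + \sqrt{- 6 \sqrt{14019} + \left(22 - - 3 \left(-2 - 3\right)\right)} = -44063 + \sqrt{- 6 \sqrt{14019} + \left(22 - \left(-3\right) \left(-5\right)\right)} = -44063 + \sqrt{- 6 \sqrt{14019} + \left(22 - 15\right)} = -44063 + \sqrt{- 6 \sqrt{14019} + 7} = -44063 + \sqrt{7 - 6 \sqrt{14019}}$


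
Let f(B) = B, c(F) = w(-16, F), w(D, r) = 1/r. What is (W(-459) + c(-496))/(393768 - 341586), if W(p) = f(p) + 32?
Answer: -211793/25882272 ≈ -0.0081829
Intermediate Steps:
c(F) = 1/F
W(p) = 32 + p (W(p) = p + 32 = 32 + p)
(W(-459) + c(-496))/(393768 - 341586) = ((32 - 459) + 1/(-496))/(393768 - 341586) = (-427 - 1/496)/52182 = -211793/496*1/52182 = -211793/25882272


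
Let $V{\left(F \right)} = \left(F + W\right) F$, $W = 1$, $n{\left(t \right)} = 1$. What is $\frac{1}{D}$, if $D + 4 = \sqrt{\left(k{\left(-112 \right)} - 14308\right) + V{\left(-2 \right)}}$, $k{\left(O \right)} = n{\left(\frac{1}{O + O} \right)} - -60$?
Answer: $- \frac{4}{14261} - \frac{i \sqrt{14245}}{14261} \approx -0.00028049 - 0.0083691 i$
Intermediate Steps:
$k{\left(O \right)} = 61$ ($k{\left(O \right)} = 1 - -60 = 1 + 60 = 61$)
$V{\left(F \right)} = F \left(1 + F\right)$ ($V{\left(F \right)} = \left(F + 1\right) F = \left(1 + F\right) F = F \left(1 + F\right)$)
$D = -4 + i \sqrt{14245}$ ($D = -4 + \sqrt{\left(61 - 14308\right) - 2 \left(1 - 2\right)} = -4 + \sqrt{-14247 - -2} = -4 + \sqrt{-14247 + 2} = -4 + \sqrt{-14245} = -4 + i \sqrt{14245} \approx -4.0 + 119.35 i$)
$\frac{1}{D} = \frac{1}{-4 + i \sqrt{14245}}$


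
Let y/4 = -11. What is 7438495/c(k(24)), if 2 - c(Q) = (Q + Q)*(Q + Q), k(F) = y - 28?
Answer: -7438495/20734 ≈ -358.76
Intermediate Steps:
y = -44 (y = 4*(-11) = -44)
k(F) = -72 (k(F) = -44 - 28 = -72)
c(Q) = 2 - 4*Q² (c(Q) = 2 - (Q + Q)*(Q + Q) = 2 - 2*Q*2*Q = 2 - 4*Q²)
7438495/c(k(24)) = 7438495/(2 - 4*(-72)²) = 7438495/(2 - 4*5184) = 7438495/(2 - 20736) = 7438495/(-20734) = 7438495*(-1/20734) = -7438495/20734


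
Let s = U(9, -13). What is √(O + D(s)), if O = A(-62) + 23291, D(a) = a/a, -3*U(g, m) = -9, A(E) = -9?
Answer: 3*√2587 ≈ 152.59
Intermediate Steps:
U(g, m) = 3 (U(g, m) = -⅓*(-9) = 3)
s = 3
D(a) = 1
O = 23282 (O = -9 + 23291 = 23282)
√(O + D(s)) = √(23282 + 1) = √23283 = 3*√2587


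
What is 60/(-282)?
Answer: -10/47 ≈ -0.21277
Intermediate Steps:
60/(-282) = -1/282*60 = -10/47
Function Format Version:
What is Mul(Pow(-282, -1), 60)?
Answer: Rational(-10, 47) ≈ -0.21277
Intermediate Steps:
Mul(Pow(-282, -1), 60) = Mul(Rational(-1, 282), 60) = Rational(-10, 47)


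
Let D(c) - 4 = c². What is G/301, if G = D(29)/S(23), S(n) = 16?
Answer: 845/4816 ≈ 0.17546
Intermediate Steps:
D(c) = 4 + c²
G = 845/16 (G = (4 + 29²)/16 = (4 + 841)*(1/16) = 845*(1/16) = 845/16 ≈ 52.813)
G/301 = (845/16)/301 = (845/16)*(1/301) = 845/4816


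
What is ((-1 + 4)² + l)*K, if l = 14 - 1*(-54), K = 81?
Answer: 6237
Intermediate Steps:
l = 68 (l = 14 + 54 = 68)
((-1 + 4)² + l)*K = ((-1 + 4)² + 68)*81 = (3² + 68)*81 = (9 + 68)*81 = 77*81 = 6237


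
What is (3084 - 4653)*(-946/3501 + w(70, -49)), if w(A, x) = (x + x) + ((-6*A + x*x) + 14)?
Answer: -3472955873/1167 ≈ -2.9760e+6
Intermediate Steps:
w(A, x) = 14 + x**2 - 6*A + 2*x (w(A, x) = 2*x + ((-6*A + x**2) + 14) = 2*x + ((x**2 - 6*A) + 14) = 2*x + (14 + x**2 - 6*A) = 14 + x**2 - 6*A + 2*x)
(3084 - 4653)*(-946/3501 + w(70, -49)) = (3084 - 4653)*(-946/3501 + (14 + (-49)**2 - 6*70 + 2*(-49))) = -1569*(-946*1/3501 + (14 + 2401 - 420 - 98)) = -1569*(-946/3501 + 1897) = -1569*6640451/3501 = -3472955873/1167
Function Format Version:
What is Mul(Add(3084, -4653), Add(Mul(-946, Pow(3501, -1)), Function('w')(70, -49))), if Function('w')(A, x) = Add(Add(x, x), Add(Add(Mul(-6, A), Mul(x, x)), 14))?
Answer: Rational(-3472955873, 1167) ≈ -2.9760e+6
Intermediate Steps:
Function('w')(A, x) = Add(14, Pow(x, 2), Mul(-6, A), Mul(2, x)) (Function('w')(A, x) = Add(Mul(2, x), Add(Add(Mul(-6, A), Pow(x, 2)), 14)) = Add(Mul(2, x), Add(Add(Pow(x, 2), Mul(-6, A)), 14)) = Add(Mul(2, x), Add(14, Pow(x, 2), Mul(-6, A))) = Add(14, Pow(x, 2), Mul(-6, A), Mul(2, x)))
Mul(Add(3084, -4653), Add(Mul(-946, Pow(3501, -1)), Function('w')(70, -49))) = Mul(Add(3084, -4653), Add(Mul(-946, Pow(3501, -1)), Add(14, Pow(-49, 2), Mul(-6, 70), Mul(2, -49)))) = Mul(-1569, Add(Mul(-946, Rational(1, 3501)), Add(14, 2401, -420, -98))) = Mul(-1569, Add(Rational(-946, 3501), 1897)) = Mul(-1569, Rational(6640451, 3501)) = Rational(-3472955873, 1167)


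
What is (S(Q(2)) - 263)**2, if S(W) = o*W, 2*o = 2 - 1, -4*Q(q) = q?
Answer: 1108809/16 ≈ 69301.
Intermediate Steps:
Q(q) = -q/4
o = 1/2 (o = (2 - 1)/2 = (1/2)*1 = 1/2 ≈ 0.50000)
S(W) = W/2
(S(Q(2)) - 263)**2 = ((-1/4*2)/2 - 263)**2 = ((1/2)*(-1/2) - 263)**2 = (-1/4 - 263)**2 = (-1053/4)**2 = 1108809/16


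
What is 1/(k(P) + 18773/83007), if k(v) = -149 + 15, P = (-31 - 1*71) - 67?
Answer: -83007/11104165 ≈ -0.0074753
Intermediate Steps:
P = -169 (P = (-31 - 71) - 67 = -102 - 67 = -169)
k(v) = -134
1/(k(P) + 18773/83007) = 1/(-134 + 18773/83007) = 1/(-11104165/83007) = -83007/11104165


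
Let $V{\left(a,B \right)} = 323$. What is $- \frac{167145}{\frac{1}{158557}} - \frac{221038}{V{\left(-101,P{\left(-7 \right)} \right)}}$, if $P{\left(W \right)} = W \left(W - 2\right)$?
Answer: $- \frac{8560149375133}{323} \approx -2.6502 \cdot 10^{10}$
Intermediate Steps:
$P{\left(W \right)} = W \left(-2 + W\right)$
$- \frac{167145}{\frac{1}{158557}} - \frac{221038}{V{\left(-101,P{\left(-7 \right)} \right)}} = - \frac{167145}{\frac{1}{158557}} - \frac{221038}{323} = - 167145 \frac{1}{\frac{1}{158557}} - \frac{221038}{323} = \left(-167145\right) 158557 - \frac{221038}{323} = -26502009765 - \frac{221038}{323} = - \frac{8560149375133}{323}$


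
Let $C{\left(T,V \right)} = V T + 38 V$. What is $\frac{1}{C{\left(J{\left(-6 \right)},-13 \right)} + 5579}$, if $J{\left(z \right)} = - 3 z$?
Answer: $\frac{1}{4851} \approx 0.00020614$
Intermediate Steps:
$C{\left(T,V \right)} = 38 V + T V$ ($C{\left(T,V \right)} = T V + 38 V = 38 V + T V$)
$\frac{1}{C{\left(J{\left(-6 \right)},-13 \right)} + 5579} = \frac{1}{- 13 \left(38 - -18\right) + 5579} = \frac{1}{- 13 \left(38 + 18\right) + 5579} = \frac{1}{\left(-13\right) 56 + 5579} = \frac{1}{-728 + 5579} = \frac{1}{4851}$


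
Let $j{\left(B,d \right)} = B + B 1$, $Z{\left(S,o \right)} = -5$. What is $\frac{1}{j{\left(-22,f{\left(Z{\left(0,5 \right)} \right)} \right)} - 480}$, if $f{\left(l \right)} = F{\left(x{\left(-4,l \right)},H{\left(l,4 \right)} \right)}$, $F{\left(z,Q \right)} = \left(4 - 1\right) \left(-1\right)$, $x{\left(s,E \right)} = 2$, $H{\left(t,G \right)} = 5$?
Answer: $- \frac{1}{524} \approx -0.0019084$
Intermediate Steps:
$F{\left(z,Q \right)} = -3$ ($F{\left(z,Q \right)} = 3 \left(-1\right) = -3$)
$f{\left(l \right)} = -3$
$j{\left(B,d \right)} = 2 B$ ($j{\left(B,d \right)} = B + B = 2 B$)
$\frac{1}{j{\left(-22,f{\left(Z{\left(0,5 \right)} \right)} \right)} - 480} = \frac{1}{2 \left(-22\right) - 480} = \frac{1}{-44 - 480} = \frac{1}{-524} = - \frac{1}{524}$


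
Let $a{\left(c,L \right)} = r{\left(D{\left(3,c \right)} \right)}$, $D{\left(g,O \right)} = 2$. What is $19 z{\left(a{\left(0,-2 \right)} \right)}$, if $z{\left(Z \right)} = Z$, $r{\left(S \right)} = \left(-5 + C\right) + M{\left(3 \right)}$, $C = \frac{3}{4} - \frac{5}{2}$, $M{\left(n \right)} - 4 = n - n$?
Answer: $- \frac{209}{4} \approx -52.25$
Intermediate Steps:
$M{\left(n \right)} = 4$ ($M{\left(n \right)} = 4 + \left(n - n\right) = 4 + 0 = 4$)
$C = - \frac{7}{4}$ ($C = 3 \cdot \frac{1}{4} - \frac{5}{2} = \frac{3}{4} - \frac{5}{2} = - \frac{7}{4} \approx -1.75$)
$r{\left(S \right)} = - \frac{11}{4}$ ($r{\left(S \right)} = \left(-5 - \frac{7}{4}\right) + 4 = - \frac{27}{4} + 4 = - \frac{11}{4}$)
$a{\left(c,L \right)} = - \frac{11}{4}$
$19 z{\left(a{\left(0,-2 \right)} \right)} = 19 \left(- \frac{11}{4}\right) = - \frac{209}{4}$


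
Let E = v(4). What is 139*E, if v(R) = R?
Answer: 556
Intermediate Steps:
E = 4
139*E = 139*4 = 556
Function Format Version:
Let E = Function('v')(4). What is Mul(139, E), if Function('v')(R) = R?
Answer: 556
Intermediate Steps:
E = 4
Mul(139, E) = Mul(139, 4) = 556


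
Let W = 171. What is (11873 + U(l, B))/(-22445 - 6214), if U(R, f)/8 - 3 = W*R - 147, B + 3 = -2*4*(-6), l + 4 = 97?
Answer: -137945/28659 ≈ -4.8133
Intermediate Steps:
l = 93 (l = -4 + 97 = 93)
B = 45 (B = -3 - 2*4*(-6) = -3 - 8*(-6) = -3 + 48 = 45)
U(R, f) = -1152 + 1368*R (U(R, f) = 24 + 8*(171*R - 147) = 24 + 8*(-147 + 171*R) = 24 + (-1176 + 1368*R) = -1152 + 1368*R)
(11873 + U(l, B))/(-22445 - 6214) = (11873 + (-1152 + 1368*93))/(-22445 - 6214) = (11873 + (-1152 + 127224))/(-28659) = (11873 + 126072)*(-1/28659) = 137945*(-1/28659) = -137945/28659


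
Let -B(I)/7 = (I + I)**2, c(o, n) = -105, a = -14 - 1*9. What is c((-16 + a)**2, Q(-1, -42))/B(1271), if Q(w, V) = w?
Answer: 15/6461764 ≈ 2.3213e-6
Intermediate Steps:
a = -23 (a = -14 - 9 = -23)
B(I) = -28*I**2 (B(I) = -7*(I + I)**2 = -7*4*I**2 = -28*I**2)
c((-16 + a)**2, Q(-1, -42))/B(1271) = -105/((-28*1271**2)) = -105/((-28*1615441)) = -105/(-45232348) = -105*(-1/45232348) = 15/6461764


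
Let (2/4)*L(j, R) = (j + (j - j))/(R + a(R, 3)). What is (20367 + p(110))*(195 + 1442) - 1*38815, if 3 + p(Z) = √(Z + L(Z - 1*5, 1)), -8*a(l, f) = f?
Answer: 33297053 + 1637*√446 ≈ 3.3332e+7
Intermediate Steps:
a(l, f) = -f/8
L(j, R) = 2*j/(-3/8 + R) (L(j, R) = 2*((j + (j - j))/(R - ⅛*3)) = 2*((j + 0)/(R - 3/8)) = 2*(j/(-3/8 + R)) = 2*j/(-3/8 + R))
p(Z) = -3 + √(-16 + 21*Z/5) (p(Z) = -3 + √(Z + 16*(Z - 1*5)/(-3 + 8*1)) = -3 + √(Z + 16*(Z - 5)/(-3 + 8)) = -3 + √(Z + 16*(-5 + Z)/5) = -3 + √(Z + 16*(-5 + Z)*(⅕)) = -3 + √(Z + (-16 + 16*Z/5)) = -3 + √(-16 + 21*Z/5))
(20367 + p(110))*(195 + 1442) - 1*38815 = (20367 + (-3 + √(-400 + 105*110)/5))*(195 + 1442) - 1*38815 = (20367 + (-3 + √(-400 + 11550)/5))*1637 - 38815 = (20367 + (-3 + √11150/5))*1637 - 38815 = (20367 + (-3 + (5*√446)/5))*1637 - 38815 = (20367 + (-3 + √446))*1637 - 38815 = (20364 + √446)*1637 - 38815 = (33335868 + 1637*√446) - 38815 = 33297053 + 1637*√446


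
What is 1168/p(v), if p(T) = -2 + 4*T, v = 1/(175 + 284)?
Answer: -268056/457 ≈ -586.56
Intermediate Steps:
v = 1/459 ≈ 0.0021787
1168/p(v) = 1168/(-2 + 4*(1/459)) = 1168/(-2 + 4/459) = 1168/(-914/459) = 1168*(-459/914) = -268056/457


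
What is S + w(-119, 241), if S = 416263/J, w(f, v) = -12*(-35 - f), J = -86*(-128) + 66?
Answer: -10746329/11074 ≈ -970.41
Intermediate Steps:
J = 11074 (J = 11008 + 66 = 11074)
w(f, v) = 420 + 12*f
S = 416263/11074 ≈ 37.589
S + w(-119, 241) = 416263/11074 + (420 + 12*(-119)) = 416263/11074 + (420 - 1428) = 416263/11074 - 1008 = -10746329/11074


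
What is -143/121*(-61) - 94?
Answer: -241/11 ≈ -21.909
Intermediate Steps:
-143/121*(-61) - 94 = -143*1/121*(-61) - 94 = -13/11*(-61) - 94 = 793/11 - 94 = -241/11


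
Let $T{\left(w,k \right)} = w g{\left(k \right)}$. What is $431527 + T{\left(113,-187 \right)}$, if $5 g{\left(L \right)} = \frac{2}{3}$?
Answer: $\frac{6473131}{15} \approx 4.3154 \cdot 10^{5}$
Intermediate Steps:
$g{\left(L \right)} = \frac{2}{15}$ ($g{\left(L \right)} = \frac{2 \cdot \frac{1}{3}}{5} = \frac{1}{5} \cdot \frac{2}{3} = \frac{2}{15}$)
$T{\left(w,k \right)} = \frac{2 w}{15}$ ($T{\left(w,k \right)} = w \frac{2}{15} = \frac{2 w}{15}$)
$431527 + T{\left(113,-187 \right)} = 431527 + \frac{2}{15} \cdot 113 = 431527 + \frac{226}{15} = \frac{6473131}{15}$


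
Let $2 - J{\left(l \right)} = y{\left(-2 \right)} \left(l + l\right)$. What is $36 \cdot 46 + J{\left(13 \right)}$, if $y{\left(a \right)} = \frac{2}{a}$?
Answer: $1684$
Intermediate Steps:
$J{\left(l \right)} = 2 + 2 l$ ($J{\left(l \right)} = 2 - \frac{2}{-2} \left(l + l\right) = 2 - 2 \left(- \frac{1}{2}\right) 2 l = 2 - - 2 l = 2 + 2 l$)
$36 \cdot 46 + J{\left(13 \right)} = 36 \cdot 46 + \left(2 + 2 \cdot 13\right) = 1656 + \left(2 + 26\right) = 1656 + 28 = 1684$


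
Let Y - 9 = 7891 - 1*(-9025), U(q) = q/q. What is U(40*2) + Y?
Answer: 16926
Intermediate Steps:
U(q) = 1
Y = 16925 (Y = 9 + (7891 - 1*(-9025)) = 9 + (7891 + 9025) = 9 + 16916 = 16925)
U(40*2) + Y = 1 + 16925 = 16926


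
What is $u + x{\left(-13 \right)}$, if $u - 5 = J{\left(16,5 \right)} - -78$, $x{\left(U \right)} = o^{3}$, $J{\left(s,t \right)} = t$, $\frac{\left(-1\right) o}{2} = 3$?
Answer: $-128$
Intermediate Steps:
$o = -6$ ($o = \left(-2\right) 3 = -6$)
$x{\left(U \right)} = -216$ ($x{\left(U \right)} = \left(-6\right)^{3} = -216$)
$u = 88$ ($u = 5 + \left(5 - -78\right) = 5 + \left(5 + 78\right) = 5 + 83 = 88$)
$u + x{\left(-13 \right)} = 88 - 216 = -128$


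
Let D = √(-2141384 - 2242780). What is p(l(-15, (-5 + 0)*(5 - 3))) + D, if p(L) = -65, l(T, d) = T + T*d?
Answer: -65 + 2*I*√1096041 ≈ -65.0 + 2093.8*I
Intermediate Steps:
D = 2*I*√1096041 (D = √(-4384164) = 2*I*√1096041 ≈ 2093.8*I)
p(l(-15, (-5 + 0)*(5 - 3))) + D = -65 + 2*I*√1096041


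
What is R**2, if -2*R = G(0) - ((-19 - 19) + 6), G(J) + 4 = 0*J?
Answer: 196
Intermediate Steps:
G(J) = -4 (G(J) = -4 + 0*J = -4 + 0 = -4)
R = -14 (R = -(-4 - ((-19 - 19) + 6))/2 = -(-4 - (-38 + 6))/2 = -(-4 - 1*(-32))/2 = -(-4 + 32)/2 = -1/2*28 = -14)
R**2 = (-14)**2 = 196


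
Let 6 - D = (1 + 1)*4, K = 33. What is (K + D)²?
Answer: 961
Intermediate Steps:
D = -2 (D = 6 - (1 + 1)*4 = 6 - 2*4 = 6 - 1*8 = 6 - 8 = -2)
(K + D)² = (33 - 2)² = 31² = 961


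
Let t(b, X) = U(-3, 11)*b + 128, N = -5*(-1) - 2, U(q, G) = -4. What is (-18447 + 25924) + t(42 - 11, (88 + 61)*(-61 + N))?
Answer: 7481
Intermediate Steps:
N = 3 (N = 5 - 2 = 3)
t(b, X) = 128 - 4*b (t(b, X) = -4*b + 128 = 128 - 4*b)
(-18447 + 25924) + t(42 - 11, (88 + 61)*(-61 + N)) = (-18447 + 25924) + (128 - 4*(42 - 11)) = 7477 + (128 - 4*31) = 7477 + (128 - 124) = 7477 + 4 = 7481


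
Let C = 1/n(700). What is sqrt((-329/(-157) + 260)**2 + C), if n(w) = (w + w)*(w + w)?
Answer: sqrt(3318750793984649)/219800 ≈ 262.10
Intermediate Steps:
n(w) = 4*w**2 (n(w) = (2*w)*(2*w) = 4*w**2)
C = 1/1960000 (C = 1/(4*700**2) = 1/(4*490000) = 1/1960000 ≈ 5.1020e-7)
sqrt((-329/(-157) + 260)**2 + C) = sqrt((-329/(-157) + 260)**2 + 1/1960000) = sqrt((-329*(-1/157) + 260)**2 + 1/1960000) = sqrt((329/157 + 260)**2 + 1/1960000) = sqrt((41149/157)**2 + 1/1960000) = sqrt(1693240201/24649 + 1/1960000) = sqrt(3318750793984649/48312040000) = sqrt(3318750793984649)/219800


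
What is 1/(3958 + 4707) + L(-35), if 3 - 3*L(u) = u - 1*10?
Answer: 138641/8665 ≈ 16.000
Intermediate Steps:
L(u) = 13/3 - u/3 (L(u) = 1 - (u - 1*10)/3 = 1 - (u - 10)/3 = 1 - (-10 + u)/3 = 1 + (10/3 - u/3) = 13/3 - u/3)
1/(3958 + 4707) + L(-35) = 1/(3958 + 4707) + (13/3 - ⅓*(-35)) = 1/8665 + (13/3 + 35/3) = 1/8665 + 16 = 138641/8665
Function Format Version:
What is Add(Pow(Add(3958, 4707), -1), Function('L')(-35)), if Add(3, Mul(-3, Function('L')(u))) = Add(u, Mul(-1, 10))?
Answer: Rational(138641, 8665) ≈ 16.000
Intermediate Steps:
Function('L')(u) = Add(Rational(13, 3), Mul(Rational(-1, 3), u)) (Function('L')(u) = Add(1, Mul(Rational(-1, 3), Add(u, Mul(-1, 10)))) = Add(1, Mul(Rational(-1, 3), Add(u, -10))) = Add(1, Mul(Rational(-1, 3), Add(-10, u))) = Add(1, Add(Rational(10, 3), Mul(Rational(-1, 3), u))) = Add(Rational(13, 3), Mul(Rational(-1, 3), u)))
Add(Pow(Add(3958, 4707), -1), Function('L')(-35)) = Add(Pow(Add(3958, 4707), -1), Add(Rational(13, 3), Mul(Rational(-1, 3), -35))) = Add(Pow(8665, -1), Add(Rational(13, 3), Rational(35, 3))) = Add(Rational(1, 8665), 16) = Rational(138641, 8665)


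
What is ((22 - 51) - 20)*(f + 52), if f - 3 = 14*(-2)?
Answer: -1323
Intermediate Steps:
f = -25 (f = 3 + 14*(-2) = 3 - 28 = -25)
((22 - 51) - 20)*(f + 52) = ((22 - 51) - 20)*(-25 + 52) = (-29 - 20)*27 = -49*27 = -1323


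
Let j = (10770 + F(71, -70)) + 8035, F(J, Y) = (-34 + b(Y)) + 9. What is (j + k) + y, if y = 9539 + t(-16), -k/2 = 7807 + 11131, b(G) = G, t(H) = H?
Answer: -9643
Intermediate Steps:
k = -37876 (k = -2*(7807 + 11131) = -2*18938 = -37876)
F(J, Y) = -25 + Y (F(J, Y) = (-34 + Y) + 9 = -25 + Y)
j = 18710 (j = (10770 + (-25 - 70)) + 8035 = (10770 - 95) + 8035 = 10675 + 8035 = 18710)
y = 9523 (y = 9539 - 16 = 9523)
(j + k) + y = (18710 - 37876) + 9523 = -19166 + 9523 = -9643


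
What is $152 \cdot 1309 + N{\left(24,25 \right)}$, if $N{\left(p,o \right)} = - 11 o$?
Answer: $198693$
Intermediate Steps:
$152 \cdot 1309 + N{\left(24,25 \right)} = 152 \cdot 1309 - 275 = 198968 - 275 = 198693$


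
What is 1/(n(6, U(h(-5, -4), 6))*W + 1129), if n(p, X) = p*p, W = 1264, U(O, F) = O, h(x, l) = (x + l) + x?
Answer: 1/46633 ≈ 2.1444e-5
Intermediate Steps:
h(x, l) = l + 2*x (h(x, l) = (l + x) + x = l + 2*x)
n(p, X) = p²
1/(n(6, U(h(-5, -4), 6))*W + 1129) = 1/(6²*1264 + 1129) = 1/(36*1264 + 1129) = 1/(45504 + 1129) = 1/46633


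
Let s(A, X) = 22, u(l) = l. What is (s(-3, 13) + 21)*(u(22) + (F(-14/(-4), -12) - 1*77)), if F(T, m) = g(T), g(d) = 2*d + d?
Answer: -3827/2 ≈ -1913.5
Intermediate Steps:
g(d) = 3*d
F(T, m) = 3*T
(s(-3, 13) + 21)*(u(22) + (F(-14/(-4), -12) - 1*77)) = (22 + 21)*(22 + (3*(-14/(-4)) - 1*77)) = 43*(22 + (3*(-14*(-1/4)) - 77)) = 43*(22 + (3*(7/2) - 77)) = 43*(22 + (21/2 - 77)) = 43*(22 - 133/2) = 43*(-89/2) = -3827/2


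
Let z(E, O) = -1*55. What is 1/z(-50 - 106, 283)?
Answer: -1/55 ≈ -0.018182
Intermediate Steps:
z(E, O) = -55
1/z(-50 - 106, 283) = 1/(-55) = -1/55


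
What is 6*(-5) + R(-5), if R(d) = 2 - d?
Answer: -23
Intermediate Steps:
6*(-5) + R(-5) = 6*(-5) + (2 - 1*(-5)) = -30 + (2 + 5) = -30 + 7 = -23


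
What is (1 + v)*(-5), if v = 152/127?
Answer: -1395/127 ≈ -10.984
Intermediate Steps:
v = 152/127 (v = 152*(1/127) = 152/127 ≈ 1.1968)
(1 + v)*(-5) = (1 + 152/127)*(-5) = (279/127)*(-5) = -1395/127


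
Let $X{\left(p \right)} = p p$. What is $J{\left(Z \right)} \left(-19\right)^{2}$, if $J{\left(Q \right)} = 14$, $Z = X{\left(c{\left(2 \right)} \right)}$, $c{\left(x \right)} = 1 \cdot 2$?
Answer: $5054$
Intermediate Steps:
$c{\left(x \right)} = 2$
$X{\left(p \right)} = p^{2}$
$Z = 4$ ($Z = 2^{2} = 4$)
$J{\left(Z \right)} \left(-19\right)^{2} = 14 \left(-19\right)^{2} = 14 \cdot 361 = 5054$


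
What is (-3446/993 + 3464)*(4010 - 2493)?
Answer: 5212876202/993 ≈ 5.2496e+6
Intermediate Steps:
(-3446/993 + 3464)*(4010 - 2493) = (-3446*1/993 + 3464)*1517 = (-3446/993 + 3464)*1517 = (3436306/993)*1517 = 5212876202/993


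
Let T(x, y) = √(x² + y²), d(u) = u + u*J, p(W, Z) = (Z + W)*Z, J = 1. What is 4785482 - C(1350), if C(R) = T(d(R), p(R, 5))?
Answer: 4785482 - 25*√85105 ≈ 4.7782e+6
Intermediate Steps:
p(W, Z) = Z*(W + Z) (p(W, Z) = (W + Z)*Z = Z*(W + Z))
d(u) = 2*u (d(u) = u + u*1 = u + u = 2*u)
C(R) = √((25 + 5*R)² + 4*R²) (C(R) = √((2*R)² + (5*(R + 5))²) = √(4*R² + (5*(5 + R))²) = √(4*R² + (25 + 5*R)²) = √((25 + 5*R)² + 4*R²))
4785482 - C(1350) = 4785482 - √(625 + 29*1350² + 250*1350) = 4785482 - √(625 + 29*1822500 + 337500) = 4785482 - √(625 + 52852500 + 337500) = 4785482 - √53190625 = 4785482 - 25*√85105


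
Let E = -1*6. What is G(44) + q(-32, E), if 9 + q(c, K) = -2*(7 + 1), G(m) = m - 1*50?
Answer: -31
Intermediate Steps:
G(m) = -50 + m (G(m) = m - 50 = -50 + m)
E = -6
q(c, K) = -25 (q(c, K) = -9 - 2*(7 + 1) = -9 - 2*8 = -9 - 16 = -25)
G(44) + q(-32, E) = (-50 + 44) - 25 = -6 - 25 = -31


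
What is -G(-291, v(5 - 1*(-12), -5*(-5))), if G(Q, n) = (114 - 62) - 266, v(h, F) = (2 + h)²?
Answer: 214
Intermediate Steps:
G(Q, n) = -214 (G(Q, n) = 52 - 266 = -214)
-G(-291, v(5 - 1*(-12), -5*(-5))) = -1*(-214) = 214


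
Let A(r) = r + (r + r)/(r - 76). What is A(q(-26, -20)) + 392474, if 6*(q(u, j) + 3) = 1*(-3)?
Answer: 124805647/318 ≈ 3.9247e+5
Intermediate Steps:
q(u, j) = -7/2 (q(u, j) = -3 + (1*(-3))/6 = -3 + (1/6)*(-3) = -3 - 1/2 = -7/2)
A(r) = r + 2*r/(-76 + r) (A(r) = r + (2*r)/(-76 + r) = r + 2*r/(-76 + r))
A(q(-26, -20)) + 392474 = -7*(-74 - 7/2)/(2*(-76 - 7/2)) + 392474 = -7/2*(-155/2)/(-159/2) + 392474 = -7/2*(-2/159)*(-155/2) + 392474 = -1085/318 + 392474 = 124805647/318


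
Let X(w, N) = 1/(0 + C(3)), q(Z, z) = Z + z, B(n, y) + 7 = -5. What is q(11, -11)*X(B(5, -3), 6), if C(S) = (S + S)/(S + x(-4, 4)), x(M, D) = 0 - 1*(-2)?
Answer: 0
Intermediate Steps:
x(M, D) = 2 (x(M, D) = 0 + 2 = 2)
B(n, y) = -12 (B(n, y) = -7 - 5 = -12)
C(S) = 2*S/(2 + S) (C(S) = (S + S)/(S + 2) = (2*S)/(2 + S) = 2*S/(2 + S))
X(w, N) = ⅚ (X(w, N) = 1/(0 + 2*3/(2 + 3)) = 1/(0 + 2*3/5) = 1/(0 + 2*3*(⅕)) = 1/(0 + 6/5) = 1/(6/5) = ⅚)
q(11, -11)*X(B(5, -3), 6) = (11 - 11)*(⅚) = 0*(⅚) = 0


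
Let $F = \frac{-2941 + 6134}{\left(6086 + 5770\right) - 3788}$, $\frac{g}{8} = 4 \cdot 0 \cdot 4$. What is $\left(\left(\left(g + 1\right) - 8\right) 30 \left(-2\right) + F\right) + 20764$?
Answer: $\frac{170915705}{8068} \approx 21184.0$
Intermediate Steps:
$g = 0$ ($g = 8 \cdot 4 \cdot 0 \cdot 4 = 8 \cdot 0 \cdot 4 = 8 \cdot 0 = 0$)
$F = \frac{3193}{8068}$ ($F = \frac{3193}{11856 - 3788} = \frac{3193}{8068} \approx 0.39576$)
$\left(\left(\left(g + 1\right) - 8\right) 30 \left(-2\right) + F\right) + 20764 = \left(\left(\left(0 + 1\right) - 8\right) 30 \left(-2\right) + \frac{3193}{8068}\right) + 20764 = \left(\left(1 - 8\right) 30 \left(-2\right) + \frac{3193}{8068}\right) + 20764 = \left(\left(-7\right) 30 \left(-2\right) + \frac{3193}{8068}\right) + 20764 = \left(\left(-210\right) \left(-2\right) + \frac{3193}{8068}\right) + 20764 = \left(420 + \frac{3193}{8068}\right) + 20764 = \frac{3391753}{8068} + 20764 = \frac{170915705}{8068}$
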